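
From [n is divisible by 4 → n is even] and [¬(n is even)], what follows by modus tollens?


Modus tollens: from (P → Q) and ¬Q, infer ¬P.
Q = 'n is even' is denied; since P → Q, P must also fail.

Not (n is divisible by 4).


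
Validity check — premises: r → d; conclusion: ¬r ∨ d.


This matches the form of material implication: the conclusion follows in every model of the premises.

Valid.


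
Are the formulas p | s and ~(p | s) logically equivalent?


Compare truth tables:
p | s | φ | ψ
-------------
False | False | False | True
True | False | True | False
False | True | True | False
True | True | True | False
They differ at row 1 (p=False, s=False): φ=False but ψ=True.

No, they are not logically equivalent.


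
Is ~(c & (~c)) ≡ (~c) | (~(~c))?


Compare truth tables:
c | φ | ψ
---------
False | True | True
True | True | True
The columns φ and ψ agree on every row.

Yes, they are logically equivalent.


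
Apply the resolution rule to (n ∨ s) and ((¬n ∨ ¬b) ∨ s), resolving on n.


The clauses contain complementary literals n and ¬n.
Resolution eliminates this pair and disjoins the remaining literals (merging duplicates).

(s ∨ ¬b)


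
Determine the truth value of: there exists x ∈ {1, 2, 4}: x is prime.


Evaluate the predicate on each element: 1:F, 2:T, 4:F.
Witness x = 2 satisfies the predicate.

T


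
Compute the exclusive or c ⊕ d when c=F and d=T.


Exclusive or is true when exactly one operand is true.
Substitute: c=F, d=T.
F ⊕ T evaluates to T.

T


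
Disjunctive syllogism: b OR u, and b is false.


Disjunctive syllogism: from (P ∨ Q) and ¬P, infer Q.
One disjunct, 'b', is ruled out; the other must hold.

u


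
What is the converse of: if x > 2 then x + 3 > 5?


The converse of (P → Q) is (Q → P). It is not in general equivalent to the original.
Here P = 'x > 2' and Q = 'x + 3 > 5'.

If x + 3 > 5, then x > 2.


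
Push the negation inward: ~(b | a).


De Morgan: the negation of a disjunction is the conjunction of the negations.
Distribute ~ across |, flipping it to &, and negate each literal.

(~b) & (~a)


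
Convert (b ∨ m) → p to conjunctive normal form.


Step 1: Rewrite as ¬(b ∨ m) ∨ p = (¬b ∧ ¬m) ∨ p.
Step 2: Distribute ∨ over ∧.

((¬b) ∨ p) ∧ ((¬m) ∨ p)


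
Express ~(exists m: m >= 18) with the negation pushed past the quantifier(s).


¬(forall x: φ) = exists x: ¬φ, and ¬(exists x: φ) = forall x: ¬φ.
Apply to the existential statement.

forall m: ~(m >= 18)


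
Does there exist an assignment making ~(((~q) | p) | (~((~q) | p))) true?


Check all 4 assignments over {p, q}:
p | q | φ
---------
False | False | False
True | False | False
False | True | False
True | True | False
No assignment makes the formula true.

Unsatisfiable.


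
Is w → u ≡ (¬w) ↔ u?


Compare truth tables:
u | w | φ | ψ
-------------
F | F | T | F
T | F | T | T
F | T | F | T
T | T | T | F
They differ at row 1 (u=F, w=F): φ=T but ψ=F.

No, they are not logically equivalent.


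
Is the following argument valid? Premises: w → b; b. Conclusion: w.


This is affirming the consequent (fallacy). There exist truth assignments where the premises are all true but the conclusion is false.

Invalid.


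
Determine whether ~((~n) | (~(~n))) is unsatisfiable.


Truth table over {n}:
n | φ
-----
False | False
True | False
Every row is false.

Yes, it is a contradiction.


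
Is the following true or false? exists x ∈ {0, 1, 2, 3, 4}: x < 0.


Evaluate the predicate on each element: 0:False, 1:False, 2:False, 3:False, 4:False.
No element satisfies the predicate.

False


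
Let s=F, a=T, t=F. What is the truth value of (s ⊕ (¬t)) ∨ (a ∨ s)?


Substitute s=F, a=T, t=F:
¬t = T
s ⊕ (¬t) = F ⊕ T = T
a ∨ s = T ∨ F = T
(s ⊕ (¬t)) ∨ (a ∨ s) = T ∨ T = T

T


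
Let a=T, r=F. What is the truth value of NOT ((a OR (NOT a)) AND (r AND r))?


Substitute a=T, r=F:
NOT a = F
a OR (NOT a) = T OR F = T
r AND r = F AND F = F
(a OR (NOT a)) AND (r AND r) = T AND F = F
NOT ((a OR (NOT a)) AND (r AND r)) = T

T


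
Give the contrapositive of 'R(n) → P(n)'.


The contrapositive of (P → Q) is (¬Q → ¬P); it is logically equivalent to the original.
Here P = 'R(n)' and Q = 'P(n)'.

If not (P(n)), then not (R(n)).


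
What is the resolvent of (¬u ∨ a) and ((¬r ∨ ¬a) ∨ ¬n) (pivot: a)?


The clauses contain complementary literals a and ¬a.
Resolution eliminates this pair and disjoins the remaining literals (merging duplicates).

((¬u ∨ ¬n) ∨ ¬r)


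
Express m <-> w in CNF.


Step 1: Rewrite m ↔ w as (m → w) ∧ (w → m).
Step 2: Rewrite each implication as a disjunction.

((NOT m) OR w) AND ((NOT w) OR m)


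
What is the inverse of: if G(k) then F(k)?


The inverse of (P → Q) is (¬P → ¬Q). It is equivalent to the converse, not to the original.
Here P = 'G(k)' and Q = 'F(k)'.

If not (G(k)), then not (F(k)).


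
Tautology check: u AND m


Build the truth table over {m, u}:
m | u | φ
---------
F | F | F
T | F | F
F | T | F
T | T | T
Counterexample at row 1: with m=F, u=F, the formula is F.

No, it is not a tautology.


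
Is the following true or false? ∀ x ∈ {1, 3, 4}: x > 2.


Evaluate the predicate on each element: 1:F, 3:T, 4:T.
Counterexample x = 1 fails the predicate.

F


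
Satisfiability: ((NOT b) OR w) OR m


Search for a satisfying assignment over {b, m, w}.
Try b=F, m=F, w=F: the formula evaluates to T.
A satisfying assignment exists.

Satisfiable.


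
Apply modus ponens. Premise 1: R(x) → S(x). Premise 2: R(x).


Modus ponens: from (P → Q) and P, infer Q.
P = 'R(x)' is asserted, and P → Q holds, so Q follows.

S(x).


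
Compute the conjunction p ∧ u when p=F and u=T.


Conjunction is true only when both operands are true.
Substitute: p=F, u=T.
F ∧ T evaluates to F.

F


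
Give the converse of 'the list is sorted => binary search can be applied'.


The converse of (P → Q) is (Q → P). It is not in general equivalent to the original.
Here P = 'the list is sorted' and Q = 'binary search can be applied'.

If binary search can be applied, then the list is sorted.


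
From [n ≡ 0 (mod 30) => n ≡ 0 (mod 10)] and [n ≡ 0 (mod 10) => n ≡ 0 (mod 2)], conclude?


Hypothetical syllogism: from (P → Q) and (Q → R), infer (P → R).
Chain the two implications through the shared middle term 'n ≡ 0 (mod 10)'.

n ≡ 0 (mod 30) => n ≡ 0 (mod 2)


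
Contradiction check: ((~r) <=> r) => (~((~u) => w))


Truth table over {r, u, w}:
r | u | w | φ
-------------
False | False | False | True
True | False | False | True
False | True | False | True
True | True | False | True
False | False | True | True
True | False | True | True
False | True | True | True
True | True | True | True
Satisfying assignment at row 1: r=False, u=False, w=False gives True.

No, it is not a contradiction.


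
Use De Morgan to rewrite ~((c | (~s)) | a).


De Morgan: the negation of a disjunction is the conjunction of the negations.
Distribute ~ across |, flipping it to &, and negate each literal.

((~c) & s) & (~a)


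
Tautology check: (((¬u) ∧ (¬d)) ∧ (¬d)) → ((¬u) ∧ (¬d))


Build the truth table over {d, u}:
d | u | φ
---------
F | F | T
T | F | T
F | T | T
T | T | T
Every row evaluates to true.

Yes, it is a tautology.


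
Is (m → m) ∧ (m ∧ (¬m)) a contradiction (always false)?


Truth table over {m}:
m | φ
-----
F | F
T | F
Every row is false.

Yes, it is a contradiction.


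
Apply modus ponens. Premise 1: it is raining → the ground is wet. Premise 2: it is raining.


Modus ponens: from (P → Q) and P, infer Q.
P = 'it is raining' is asserted, and P → Q holds, so Q follows.

the ground is wet.


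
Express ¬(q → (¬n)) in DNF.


Step 1: Rewrite implication then negate: ¬(¬q ∨ (¬n)) = q ∧ ¬(¬n).
Step 2: Eliminate any double negations (¬¬X = X).

q ∧ n


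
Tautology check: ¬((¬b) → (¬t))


Build the truth table over {b, t}:
b | t | φ
---------
F | F | F
T | F | F
F | T | T
T | T | F
Counterexample at row 1: with b=F, t=F, the formula is F.

No, it is not a tautology.


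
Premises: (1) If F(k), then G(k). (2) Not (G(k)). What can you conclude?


Modus tollens: from (P → Q) and ¬Q, infer ¬P.
Q = 'G(k)' is denied; since P → Q, P must also fail.

Not (F(k)).


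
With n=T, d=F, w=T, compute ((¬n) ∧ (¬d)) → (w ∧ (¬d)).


Substitute n=T, d=F, w=T:
¬n = F
¬d = T
(¬n) ∧ (¬d) = F ∧ T = F
¬d = T
w ∧ (¬d) = T ∧ T = T
((¬n) ∧ (¬d)) → (w ∧ (¬d)) = F → T = T

T


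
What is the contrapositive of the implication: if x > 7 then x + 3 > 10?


The contrapositive of (P → Q) is (¬Q → ¬P); it is logically equivalent to the original.
Here P = 'x > 7' and Q = 'x + 3 > 10'.

If not (x + 3 > 10), then not (x > 7).


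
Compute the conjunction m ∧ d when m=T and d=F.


Conjunction is true only when both operands are true.
Substitute: m=T, d=F.
T ∧ F evaluates to F.

F


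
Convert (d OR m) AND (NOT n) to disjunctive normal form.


Step 1: Distribute ∧ over ∨: (d ∨ m) ∧ (¬n) = (d ∧ (¬n)) ∨ (m ∧ (¬n)).

(d AND (NOT n)) OR (m AND (NOT n))


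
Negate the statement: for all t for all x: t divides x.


Negation flips each quantifier (∀↔∃) and negates the inner predicate.
¬(for all t for all x: φ) = there exists t there exists x: ¬φ.

there exists t there exists x: NOT(t divides x)


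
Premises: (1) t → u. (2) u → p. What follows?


Hypothetical syllogism: from (P → Q) and (Q → R), infer (P → R).
Chain the two implications through the shared middle term 'u'.

t → p


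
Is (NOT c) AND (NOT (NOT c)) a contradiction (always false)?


Truth table over {c}:
c | φ
-----
F | F
T | F
Every row is false.

Yes, it is a contradiction.


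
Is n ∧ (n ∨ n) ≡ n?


Compare truth tables:
n | φ | ψ
---------
F | F | F
T | T | T
The columns φ and ψ agree on every row.

Yes, they are logically equivalent.


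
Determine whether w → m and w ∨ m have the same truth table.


Compare truth tables:
m | w | φ | ψ
-------------
F | F | T | F
T | F | T | T
F | T | F | T
T | T | T | T
They differ at row 1 (m=F, w=F): φ=T but ψ=F.

No, they are not logically equivalent.


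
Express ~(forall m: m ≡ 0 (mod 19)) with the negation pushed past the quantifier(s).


¬(forall x: φ) = exists x: ¬φ, and ¬(exists x: φ) = forall x: ¬φ.
Apply to the universal statement.

exists m: ~(m ≡ 0 (mod 19))


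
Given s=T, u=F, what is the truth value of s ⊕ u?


Exclusive or is true when exactly one operand is true.
Substitute: s=T, u=F.
T ⊕ F evaluates to T.

T


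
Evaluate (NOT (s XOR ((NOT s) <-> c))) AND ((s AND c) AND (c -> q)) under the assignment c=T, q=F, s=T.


Substitute c=T, q=F, s=T:
NOT s = F
(NOT s) <-> c = F <-> T = F
s XOR ((NOT s) <-> c) = T XOR F = T
NOT (s XOR ((NOT s) <-> c)) = F
s AND c = T AND T = T
c -> q = T -> F = F
(s AND c) AND (c -> q) = T AND F = F
(NOT (s XOR ((NOT s) <-> c))) AND ((s AND c) AND (c -> q)) = F AND F = F

F


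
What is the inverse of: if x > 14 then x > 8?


The inverse of (P → Q) is (¬P → ¬Q). It is equivalent to the converse, not to the original.
Here P = 'x > 14' and Q = 'x > 8'.

If not (x > 14), then not (x > 8).


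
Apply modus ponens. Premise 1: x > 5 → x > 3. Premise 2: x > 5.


Modus ponens: from (P → Q) and P, infer Q.
P = 'x > 5' is asserted, and P → Q holds, so Q follows.

x > 3.


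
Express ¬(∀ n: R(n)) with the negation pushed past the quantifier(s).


¬(∀ x: φ) = ∃ x: ¬φ, and ¬(∃ x: φ) = ∀ x: ¬φ.
Apply to the universal statement.

∃ n: ¬(R(n))


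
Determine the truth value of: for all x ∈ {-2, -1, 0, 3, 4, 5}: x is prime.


Evaluate the predicate on each element: -2:F, -1:F, 0:F, 3:T, 4:F, 5:T.
Counterexample x = -2 fails the predicate.

F


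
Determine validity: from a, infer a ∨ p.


This matches the form of disjunction introduction: the conclusion follows in every model of the premises.

Valid.


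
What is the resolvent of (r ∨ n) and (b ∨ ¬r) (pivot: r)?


The clauses contain complementary literals r and ¬r.
Resolution eliminates this pair and disjoins the remaining literals (merging duplicates).

(n ∨ b)


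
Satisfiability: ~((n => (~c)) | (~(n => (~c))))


Check all 4 assignments over {c, n}:
c | n | φ
---------
False | False | False
True | False | False
False | True | False
True | True | False
No assignment makes the formula true.

Unsatisfiable.


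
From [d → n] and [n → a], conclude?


Hypothetical syllogism: from (P → Q) and (Q → R), infer (P → R).
Chain the two implications through the shared middle term 'n'.

d → a


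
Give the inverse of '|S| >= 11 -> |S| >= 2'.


The inverse of (P → Q) is (¬P → ¬Q). It is equivalent to the converse, not to the original.
Here P = '|S| >= 11' and Q = '|S| >= 2'.

If not (|S| >= 11), then not (|S| >= 2).


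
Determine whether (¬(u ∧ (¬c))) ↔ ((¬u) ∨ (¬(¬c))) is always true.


Build the truth table over {c, u}:
c | u | φ
---------
F | F | T
T | F | T
F | T | T
T | T | T
Every row evaluates to true.

Yes, it is a tautology.


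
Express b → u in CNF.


Step 1: Rewrite b → u as ¬b ∨ u.

(¬b) ∨ u


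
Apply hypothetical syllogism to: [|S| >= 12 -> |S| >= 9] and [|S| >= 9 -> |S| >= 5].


Hypothetical syllogism: from (P → Q) and (Q → R), infer (P → R).
Chain the two implications through the shared middle term '|S| >= 9'.

|S| >= 12 -> |S| >= 5


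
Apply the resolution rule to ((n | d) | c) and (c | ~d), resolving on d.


The clauses contain complementary literals d and ~d.
Resolution eliminates this pair and disjoins the remaining literals (merging duplicates).

(n | c)


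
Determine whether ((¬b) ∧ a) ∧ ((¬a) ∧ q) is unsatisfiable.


Truth table over {a, b, q}:
a | b | q | φ
-------------
F | F | F | F
T | F | F | F
F | T | F | F
T | T | F | F
F | F | T | F
T | F | T | F
F | T | T | F
T | T | T | F
Every row is false.

Yes, it is a contradiction.


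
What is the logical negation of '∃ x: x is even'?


¬(∀ x: φ) = ∃ x: ¬φ, and ¬(∃ x: φ) = ∀ x: ¬φ.
Apply to the existential statement.

∀ x: ¬(x is even)


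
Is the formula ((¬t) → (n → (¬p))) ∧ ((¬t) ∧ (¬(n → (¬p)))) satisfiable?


Check all 8 assignments over {n, p, t}:
n | p | t | φ
-------------
F | F | F | F
T | F | F | F
F | T | F | F
T | T | F | F
F | F | T | F
T | F | T | F
F | T | T | F
T | T | T | F
No assignment makes the formula true.

Unsatisfiable.


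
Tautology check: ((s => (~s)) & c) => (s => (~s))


Build the truth table over {c, s}:
c | s | φ
---------
False | False | True
True | False | True
False | True | True
True | True | True
Every row evaluates to true.

Yes, it is a tautology.


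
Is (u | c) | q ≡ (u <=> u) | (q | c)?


Compare truth tables:
c | q | u | φ | ψ
-----------------
False | False | False | False | True
True | False | False | True | True
False | True | False | True | True
True | True | False | True | True
False | False | True | True | True
True | False | True | True | True
False | True | True | True | True
True | True | True | True | True
They differ at row 1 (c=False, q=False, u=False): φ=False but ψ=True.

No, they are not logically equivalent.


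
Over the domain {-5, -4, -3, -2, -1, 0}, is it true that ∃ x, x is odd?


Evaluate the predicate on each element: -5:T, -4:F, -3:T, -2:F, -1:T, 0:F.
Witness x = -5 satisfies the predicate.

T


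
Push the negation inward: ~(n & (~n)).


De Morgan: the negation of a conjunction is the disjunction of the negations.
Distribute ~ across &, flipping it to |, and negate each literal.

(~n) | n


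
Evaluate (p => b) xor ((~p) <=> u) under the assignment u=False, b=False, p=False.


Substitute u=False, b=False, p=False:
p => b = False => False = True
~p = True
(~p) <=> u = True <=> False = False
(p => b) xor ((~p) <=> u) = True xor False = True

True


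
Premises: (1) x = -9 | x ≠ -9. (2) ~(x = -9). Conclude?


Disjunctive syllogism: from (P ∨ Q) and ¬P, infer Q.
One disjunct, 'x = -9', is ruled out; the other must hold.

x ≠ -9


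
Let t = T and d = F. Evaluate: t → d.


Implication is false only when antecedent is true and consequent is false.
Substitute: t=T, d=F.
T → F evaluates to F.

F


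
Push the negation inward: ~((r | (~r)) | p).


De Morgan: the negation of a disjunction is the conjunction of the negations.
Distribute ~ across |, flipping it to &, and negate each literal.

((~r) & r) & (~p)


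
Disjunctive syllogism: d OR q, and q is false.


Disjunctive syllogism: from (P ∨ Q) and ¬P, infer Q.
One disjunct, 'q', is ruled out; the other must hold.

d


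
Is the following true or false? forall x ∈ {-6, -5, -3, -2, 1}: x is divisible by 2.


Evaluate the predicate on each element: -6:True, -5:False, -3:False, -2:True, 1:False.
Counterexample x = -5 fails the predicate.

False


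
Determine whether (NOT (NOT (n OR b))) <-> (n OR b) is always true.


Build the truth table over {b, n}:
b | n | φ
---------
F | F | T
T | F | T
F | T | T
T | T | T
Every row evaluates to true.

Yes, it is a tautology.


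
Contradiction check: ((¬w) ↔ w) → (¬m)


Truth table over {m, w}:
m | w | φ
---------
F | F | T
T | F | T
F | T | T
T | T | T
Satisfying assignment at row 1: m=F, w=F gives T.

No, it is not a contradiction.


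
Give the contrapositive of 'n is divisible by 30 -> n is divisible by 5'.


The contrapositive of (P → Q) is (¬Q → ¬P); it is logically equivalent to the original.
Here P = 'n is divisible by 30' and Q = 'n is divisible by 5'.

If not (n is divisible by 5), then not (n is divisible by 30).


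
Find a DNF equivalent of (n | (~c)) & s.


Step 1: Distribute ∧ over ∨: (n ∨ (¬c)) ∧ s = (n ∧ s) ∨ ((¬c) ∧ s).

(n & s) | ((~c) & s)


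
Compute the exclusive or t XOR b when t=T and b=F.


Exclusive or is true when exactly one operand is true.
Substitute: t=T, b=F.
T XOR F evaluates to T.

T


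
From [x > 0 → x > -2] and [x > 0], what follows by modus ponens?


Modus ponens: from (P → Q) and P, infer Q.
P = 'x > 0' is asserted, and P → Q holds, so Q follows.

x > -2.


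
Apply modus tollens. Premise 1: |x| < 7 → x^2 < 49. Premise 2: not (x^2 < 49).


Modus tollens: from (P → Q) and ¬Q, infer ¬P.
Q = 'x^2 < 49' is denied; since P → Q, P must also fail.

Not (|x| < 7).


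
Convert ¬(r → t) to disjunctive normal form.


Step 1: Rewrite implication then negate: ¬(¬r ∨ t) = r ∧ ¬t.

r ∧ (¬t)


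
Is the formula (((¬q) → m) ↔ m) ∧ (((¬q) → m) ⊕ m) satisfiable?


Check all 4 assignments over {m, q}:
m | q | φ
---------
F | F | F
T | F | F
F | T | F
T | T | F
No assignment makes the formula true.

Unsatisfiable.


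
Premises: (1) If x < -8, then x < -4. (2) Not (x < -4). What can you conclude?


Modus tollens: from (P → Q) and ¬Q, infer ¬P.
Q = 'x < -4' is denied; since P → Q, P must also fail.

Not (x < -8).


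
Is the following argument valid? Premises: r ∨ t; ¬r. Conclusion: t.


This matches the form of disjunctive syllogism: the conclusion follows in every model of the premises.

Valid.


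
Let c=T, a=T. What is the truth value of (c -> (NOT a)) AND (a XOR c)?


Substitute c=T, a=T:
NOT a = F
c -> (NOT a) = T -> F = F
a XOR c = T XOR T = F
(c -> (NOT a)) AND (a XOR c) = F AND F = F

F


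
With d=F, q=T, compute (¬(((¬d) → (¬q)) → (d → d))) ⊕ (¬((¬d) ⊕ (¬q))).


Substitute d=F, q=T:
… (earlier sub-steps elided)
¬q = F
(¬d) → (¬q) = T → F = F
d → d = F → F = T
((¬d) → (¬q)) → (d → d) = F → T = T
¬(((¬d) → (¬q)) → (d → d)) = F
¬d = T
¬q = F
(¬d) ⊕ (¬q) = T ⊕ F = T
¬((¬d) ⊕ (¬q)) = F
(¬(((¬d) → (¬q)) → (d → d))) ⊕ (¬((¬d) ⊕ (¬q))) = F ⊕ F = F

F


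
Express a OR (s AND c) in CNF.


Step 1: Distribute ∨ over ∧: a ∨ (s ∧ c) = (a ∨ s) ∧ (a ∨ c).

(a OR s) AND (a OR c)


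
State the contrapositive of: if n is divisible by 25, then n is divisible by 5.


The contrapositive of (P → Q) is (¬Q → ¬P); it is logically equivalent to the original.
Here P = 'n is divisible by 25' and Q = 'n is divisible by 5'.

If not (n is divisible by 5), then not (n is divisible by 25).


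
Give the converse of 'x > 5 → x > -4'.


The converse of (P → Q) is (Q → P). It is not in general equivalent to the original.
Here P = 'x > 5' and Q = 'x > -4'.

If x > -4, then x > 5.


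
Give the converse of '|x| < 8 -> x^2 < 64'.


The converse of (P → Q) is (Q → P). It is not in general equivalent to the original.
Here P = '|x| < 8' and Q = 'x^2 < 64'.

If x^2 < 64, then |x| < 8.


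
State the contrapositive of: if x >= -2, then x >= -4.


The contrapositive of (P → Q) is (¬Q → ¬P); it is logically equivalent to the original.
Here P = 'x >= -2' and Q = 'x >= -4'.

If not (x >= -4), then not (x >= -2).


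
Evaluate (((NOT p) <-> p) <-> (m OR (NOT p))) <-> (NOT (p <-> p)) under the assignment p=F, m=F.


Substitute p=F, m=F:
NOT p = T
(NOT p) <-> p = T <-> F = F
NOT p = T
m OR (NOT p) = F OR T = T
((NOT p) <-> p) <-> (m OR (NOT p)) = F <-> T = F
p <-> p = F <-> F = T
NOT (p <-> p) = F
(((NOT p) <-> p) <-> (m OR (NOT p))) <-> (NOT (p <-> p)) = F <-> F = T

T


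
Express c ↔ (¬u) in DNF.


Step 1: c ↔ (¬u) is true exactly when both agree: (c ∧ (¬u)) ∨ (¬c ∧ ¬(¬u)).
Step 2: Eliminate any double negations (¬¬X = X).

(c ∧ (¬u)) ∨ ((¬c) ∧ u)


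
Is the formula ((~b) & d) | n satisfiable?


Search for a satisfying assignment over {b, d, n}.
Try b=False, d=True, n=False: the formula evaluates to True.
A satisfying assignment exists.

Satisfiable.


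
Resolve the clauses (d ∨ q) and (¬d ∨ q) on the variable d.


The clauses contain complementary literals d and ¬d.
Resolution eliminates this pair and disjoins the remaining literals (merging duplicates).

q


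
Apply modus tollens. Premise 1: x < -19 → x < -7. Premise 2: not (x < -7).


Modus tollens: from (P → Q) and ¬Q, infer ¬P.
Q = 'x < -7' is denied; since P → Q, P must also fail.

Not (x < -19).


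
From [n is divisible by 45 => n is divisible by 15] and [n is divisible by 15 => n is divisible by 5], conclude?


Hypothetical syllogism: from (P → Q) and (Q → R), infer (P → R).
Chain the two implications through the shared middle term 'n is divisible by 15'.

n is divisible by 45 => n is divisible by 5


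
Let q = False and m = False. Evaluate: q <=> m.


Biconditional is true when both operands have the same truth value.
Substitute: q=False, m=False.
False <=> False evaluates to True.

True


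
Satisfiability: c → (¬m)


Search for a satisfying assignment over {c, m}.
Try c=F, m=F: the formula evaluates to T.
A satisfying assignment exists.

Satisfiable.


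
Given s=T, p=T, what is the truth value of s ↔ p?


Biconditional is true when both operands have the same truth value.
Substitute: s=T, p=T.
T ↔ T evaluates to T.

T


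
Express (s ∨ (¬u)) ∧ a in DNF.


Step 1: Distribute ∧ over ∨: (s ∨ (¬u)) ∧ a = (s ∧ a) ∨ ((¬u) ∧ a).

(s ∧ a) ∨ ((¬u) ∧ a)


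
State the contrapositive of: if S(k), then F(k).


The contrapositive of (P → Q) is (¬Q → ¬P); it is logically equivalent to the original.
Here P = 'S(k)' and Q = 'F(k)'.

If not (F(k)), then not (S(k)).


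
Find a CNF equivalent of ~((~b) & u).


Step 1: Apply De Morgan: ¬((¬b) ∧ u) = ¬(¬b) ∨ ¬u.
Step 2: Eliminate any double negations (¬¬X = X).

b | (~u)


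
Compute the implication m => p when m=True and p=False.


Implication is false only when antecedent is true and consequent is false.
Substitute: m=True, p=False.
True => False evaluates to False.

False


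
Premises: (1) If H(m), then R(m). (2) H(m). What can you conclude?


Modus ponens: from (P → Q) and P, infer Q.
P = 'H(m)' is asserted, and P → Q holds, so Q follows.

R(m).


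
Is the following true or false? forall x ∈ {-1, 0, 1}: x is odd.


Evaluate the predicate on each element: -1:True, 0:False, 1:True.
Counterexample x = 0 fails the predicate.

False


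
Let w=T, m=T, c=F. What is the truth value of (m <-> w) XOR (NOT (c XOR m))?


Substitute w=T, m=T, c=F:
m <-> w = T <-> T = T
c XOR m = F XOR T = T
NOT (c XOR m) = F
(m <-> w) XOR (NOT (c XOR m)) = T XOR F = T

T


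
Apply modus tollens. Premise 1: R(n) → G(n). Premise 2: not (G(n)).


Modus tollens: from (P → Q) and ¬Q, infer ¬P.
Q = 'G(n)' is denied; since P → Q, P must also fail.

Not (R(n)).


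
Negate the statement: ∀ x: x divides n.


¬(∀ x: φ) = ∃ x: ¬φ, and ¬(∃ x: φ) = ∀ x: ¬φ.
Apply to the universal statement.

∃ x: ¬(x divides n)


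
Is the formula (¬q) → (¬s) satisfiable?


Search for a satisfying assignment over {q, s}.
Try q=F, s=F: the formula evaluates to T.
A satisfying assignment exists.

Satisfiable.


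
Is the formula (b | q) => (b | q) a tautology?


Build the truth table over {b, q}:
b | q | φ
---------
False | False | True
True | False | True
False | True | True
True | True | True
Every row evaluates to true.

Yes, it is a tautology.


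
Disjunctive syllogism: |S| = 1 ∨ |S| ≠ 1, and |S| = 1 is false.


Disjunctive syllogism: from (P ∨ Q) and ¬P, infer Q.
One disjunct, '|S| = 1', is ruled out; the other must hold.

|S| ≠ 1


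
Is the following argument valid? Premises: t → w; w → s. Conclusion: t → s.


This matches the form of hypothetical syllogism: the conclusion follows in every model of the premises.

Valid.


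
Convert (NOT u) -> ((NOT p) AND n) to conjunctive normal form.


Step 1: Rewrite (¬u) → ((¬p) ∧ n) as ¬(¬u) ∨ ((¬p) ∧ n).
Step 2: Distribute ∨ over ∧.
Step 3: Eliminate any double negations (¬¬X = X).

(u OR (NOT p)) AND (u OR n)


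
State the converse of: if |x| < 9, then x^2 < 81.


The converse of (P → Q) is (Q → P). It is not in general equivalent to the original.
Here P = '|x| < 9' and Q = 'x^2 < 81'.

If x^2 < 81, then |x| < 9.


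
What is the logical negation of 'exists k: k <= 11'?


¬(forall x: φ) = exists x: ¬φ, and ¬(exists x: φ) = forall x: ¬φ.
Apply to the existential statement.

forall k: ~(k <= 11)


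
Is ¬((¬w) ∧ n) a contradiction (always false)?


Truth table over {n, w}:
n | w | φ
---------
F | F | T
T | F | F
F | T | T
T | T | T
Satisfying assignment at row 1: n=F, w=F gives T.

No, it is not a contradiction.


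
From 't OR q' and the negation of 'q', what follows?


Disjunctive syllogism: from (P ∨ Q) and ¬P, infer Q.
One disjunct, 'q', is ruled out; the other must hold.

t


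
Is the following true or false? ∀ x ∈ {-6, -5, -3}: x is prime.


Evaluate the predicate on each element: -6:F, -5:F, -3:F.
Counterexample x = -6 fails the predicate.

F


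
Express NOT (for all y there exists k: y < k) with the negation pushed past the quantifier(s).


Negation flips each quantifier (∀↔∃) and negates the inner predicate.
¬(for all y there exists k: φ) = there exists y for all k: ¬φ.

there exists y for all k: NOT(y < k)


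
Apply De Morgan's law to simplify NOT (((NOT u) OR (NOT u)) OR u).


De Morgan: the negation of a disjunction is the conjunction of the negations.
Distribute NOT across OR, flipping it to AND, and negate each literal.

(u AND u) AND (NOT u)


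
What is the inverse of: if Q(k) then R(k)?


The inverse of (P → Q) is (¬P → ¬Q). It is equivalent to the converse, not to the original.
Here P = 'Q(k)' and Q = 'R(k)'.

If not (Q(k)), then not (R(k)).


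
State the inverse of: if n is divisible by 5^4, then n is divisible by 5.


The inverse of (P → Q) is (¬P → ¬Q). It is equivalent to the converse, not to the original.
Here P = 'n is divisible by 5^4' and Q = 'n is divisible by 5'.

If not (n is divisible by 5^4), then not (n is divisible by 5).


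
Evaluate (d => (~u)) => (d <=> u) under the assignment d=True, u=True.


Substitute d=True, u=True:
~u = False
d => (~u) = True => False = False
d <=> u = True <=> True = True
(d => (~u)) => (d <=> u) = False => True = True

True


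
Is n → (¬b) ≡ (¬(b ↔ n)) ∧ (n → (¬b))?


Compare truth tables:
b | n | φ | ψ
-------------
F | F | T | F
T | F | T | T
F | T | T | T
T | T | F | F
They differ at row 1 (b=F, n=F): φ=T but ψ=F.

No, they are not logically equivalent.


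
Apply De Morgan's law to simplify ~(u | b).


De Morgan: the negation of a disjunction is the conjunction of the negations.
Distribute ~ across |, flipping it to &, and negate each literal.

(~u) & (~b)


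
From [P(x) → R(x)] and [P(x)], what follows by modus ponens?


Modus ponens: from (P → Q) and P, infer Q.
P = 'P(x)' is asserted, and P → Q holds, so Q follows.

R(x).


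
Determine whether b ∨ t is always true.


Build the truth table over {b, t}:
b | t | φ
---------
F | F | F
T | F | T
F | T | T
T | T | T
Counterexample at row 1: with b=F, t=F, the formula is F.

No, it is not a tautology.


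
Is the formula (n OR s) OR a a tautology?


Build the truth table over {a, n, s}:
a | n | s | φ
-------------
F | F | F | F
T | F | F | T
F | T | F | T
T | T | F | T
F | F | T | T
T | F | T | T
F | T | T | T
T | T | T | T
Counterexample at row 1: with a=F, n=F, s=F, the formula is F.

No, it is not a tautology.


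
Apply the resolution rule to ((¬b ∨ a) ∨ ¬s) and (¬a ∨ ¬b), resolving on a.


The clauses contain complementary literals a and ¬a.
Resolution eliminates this pair and disjoins the remaining literals (merging duplicates).

(¬b ∨ ¬s)


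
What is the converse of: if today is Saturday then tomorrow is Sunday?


The converse of (P → Q) is (Q → P). It is not in general equivalent to the original.
Here P = 'today is Saturday' and Q = 'tomorrow is Sunday'.

If tomorrow is Sunday, then today is Saturday.


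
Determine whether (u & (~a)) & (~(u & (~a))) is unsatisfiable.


Truth table over {a, u}:
a | u | φ
---------
False | False | False
True | False | False
False | True | False
True | True | False
Every row is false.

Yes, it is a contradiction.


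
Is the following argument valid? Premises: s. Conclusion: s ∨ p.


This matches the form of disjunction introduction: the conclusion follows in every model of the premises.

Valid.


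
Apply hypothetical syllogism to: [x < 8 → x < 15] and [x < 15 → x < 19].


Hypothetical syllogism: from (P → Q) and (Q → R), infer (P → R).
Chain the two implications through the shared middle term 'x < 15'.

x < 8 → x < 19


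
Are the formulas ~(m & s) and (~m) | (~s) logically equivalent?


Compare truth tables:
m | s | φ | ψ
-------------
False | False | True | True
True | False | True | True
False | True | True | True
True | True | False | False
The columns φ and ψ agree on every row.

Yes, they are logically equivalent.


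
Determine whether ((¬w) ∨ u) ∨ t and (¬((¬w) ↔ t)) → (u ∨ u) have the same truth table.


Compare truth tables:
t | u | w | φ | ψ
-----------------
F | F | F | T | F
T | F | F | T | T
F | T | F | T | T
T | T | F | T | T
F | F | T | F | T
T | F | T | T | F
F | T | T | T | T
T | T | T | T | T
They differ at row 1 (t=F, u=F, w=F): φ=T but ψ=F.

No, they are not logically equivalent.


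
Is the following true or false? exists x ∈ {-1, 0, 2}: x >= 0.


Evaluate the predicate on each element: -1:False, 0:True, 2:True.
Witness x = 0 satisfies the predicate.

True


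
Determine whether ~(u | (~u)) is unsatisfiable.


Truth table over {u}:
u | φ
-----
False | False
True | False
Every row is false.

Yes, it is a contradiction.


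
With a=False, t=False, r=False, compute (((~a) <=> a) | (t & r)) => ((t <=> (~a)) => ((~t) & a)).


Substitute a=False, t=False, r=False:
~a = True
(~a) <=> a = True <=> False = False
t & r = False & False = False
((~a) <=> a) | (t & r) = False | False = False
~a = True
t <=> (~a) = False <=> True = False
~t = True
(~t) & a = True & False = False
(t <=> (~a)) => ((~t) & a) = False => False = True
(((~a) <=> a) | (t & r)) => ((t <=> (~a)) => ((~t) & a)) = False => True = True

True


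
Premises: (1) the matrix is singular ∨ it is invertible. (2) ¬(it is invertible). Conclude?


Disjunctive syllogism: from (P ∨ Q) and ¬P, infer Q.
One disjunct, 'it is invertible', is ruled out; the other must hold.

the matrix is singular


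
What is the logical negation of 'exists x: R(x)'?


¬(forall x: φ) = exists x: ¬φ, and ¬(exists x: φ) = forall x: ¬φ.
Apply to the existential statement.

forall x: ~(R(x))


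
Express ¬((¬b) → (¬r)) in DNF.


Step 1: Rewrite implication then negate: ¬(¬(¬b) ∨ (¬r)) = (¬b) ∧ ¬(¬r).
Step 2: Eliminate any double negations (¬¬X = X).

(¬b) ∧ r


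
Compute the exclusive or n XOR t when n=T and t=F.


Exclusive or is true when exactly one operand is true.
Substitute: n=T, t=F.
T XOR F evaluates to T.

T


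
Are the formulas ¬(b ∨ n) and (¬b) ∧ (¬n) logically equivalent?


Compare truth tables:
b | n | φ | ψ
-------------
F | F | T | T
T | F | F | F
F | T | F | F
T | T | F | F
The columns φ and ψ agree on every row.

Yes, they are logically equivalent.


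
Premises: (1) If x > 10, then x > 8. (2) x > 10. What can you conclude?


Modus ponens: from (P → Q) and P, infer Q.
P = 'x > 10' is asserted, and P → Q holds, so Q follows.

x > 8.


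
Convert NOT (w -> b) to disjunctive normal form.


Step 1: Rewrite implication then negate: ¬(¬w ∨ b) = w ∧ ¬b.

w AND (NOT b)


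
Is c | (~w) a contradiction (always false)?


Truth table over {c, w}:
c | w | φ
---------
False | False | True
True | False | True
False | True | False
True | True | True
Satisfying assignment at row 1: c=False, w=False gives True.

No, it is not a contradiction.


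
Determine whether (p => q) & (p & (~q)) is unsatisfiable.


Truth table over {p, q}:
p | q | φ
---------
False | False | False
True | False | False
False | True | False
True | True | False
Every row is false.

Yes, it is a contradiction.


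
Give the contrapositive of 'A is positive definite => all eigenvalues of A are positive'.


The contrapositive of (P → Q) is (¬Q → ¬P); it is logically equivalent to the original.
Here P = 'A is positive definite' and Q = 'all eigenvalues of A are positive'.

If not (all eigenvalues of A are positive), then not (A is positive definite).


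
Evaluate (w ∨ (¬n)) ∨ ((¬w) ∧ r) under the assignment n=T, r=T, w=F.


Substitute n=T, r=T, w=F:
¬n = F
w ∨ (¬n) = F ∨ F = F
¬w = T
(¬w) ∧ r = T ∧ T = T
(w ∨ (¬n)) ∨ ((¬w) ∧ r) = F ∨ T = T

T


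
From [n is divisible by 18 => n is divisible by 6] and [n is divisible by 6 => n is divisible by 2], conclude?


Hypothetical syllogism: from (P → Q) and (Q → R), infer (P → R).
Chain the two implications through the shared middle term 'n is divisible by 6'.

n is divisible by 18 => n is divisible by 2


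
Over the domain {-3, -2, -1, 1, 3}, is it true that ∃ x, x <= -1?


Evaluate the predicate on each element: -3:T, -2:T, -1:T, 1:F, 3:F.
Witness x = -3 satisfies the predicate.

T


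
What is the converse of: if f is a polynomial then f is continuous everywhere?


The converse of (P → Q) is (Q → P). It is not in general equivalent to the original.
Here P = 'f is a polynomial' and Q = 'f is continuous everywhere'.

If f is continuous everywhere, then f is a polynomial.


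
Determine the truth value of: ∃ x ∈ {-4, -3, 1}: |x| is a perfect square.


Evaluate the predicate on each element: -4:T, -3:F, 1:T.
Witness x = -4 satisfies the predicate.

T


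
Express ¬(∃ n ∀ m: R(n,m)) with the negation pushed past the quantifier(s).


Negation flips each quantifier (∀↔∃) and negates the inner predicate.
¬(∃ n ∀ m: φ) = ∀ n ∃ m: ¬φ.

∀ n ∃ m: ¬(R(n,m))


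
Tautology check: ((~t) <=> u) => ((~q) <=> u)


Build the truth table over {q, t, u}:
q | t | u | φ
-------------
False | False | False | True
True | False | False | True
False | True | False | False
True | True | False | True
False | False | True | True
True | False | True | False
False | True | True | True
True | True | True | True
Counterexample at row 3: with q=False, t=True, u=False, the formula is False.

No, it is not a tautology.


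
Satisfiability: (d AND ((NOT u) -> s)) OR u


Search for a satisfying assignment over {d, s, u}.
Try d=T, s=T, u=F: the formula evaluates to T.
A satisfying assignment exists.

Satisfiable.


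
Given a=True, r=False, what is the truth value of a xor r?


Exclusive or is true when exactly one operand is true.
Substitute: a=True, r=False.
True xor False evaluates to True.

True


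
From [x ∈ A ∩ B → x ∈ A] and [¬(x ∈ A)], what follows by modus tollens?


Modus tollens: from (P → Q) and ¬Q, infer ¬P.
Q = 'x ∈ A' is denied; since P → Q, P must also fail.

Not (x ∈ A ∩ B).


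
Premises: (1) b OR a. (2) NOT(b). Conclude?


Disjunctive syllogism: from (P ∨ Q) and ¬P, infer Q.
One disjunct, 'b', is ruled out; the other must hold.

a


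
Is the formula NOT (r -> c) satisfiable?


Search for a satisfying assignment over {c, r}.
Try c=F, r=T: the formula evaluates to T.
A satisfying assignment exists.

Satisfiable.


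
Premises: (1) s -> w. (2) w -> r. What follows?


Hypothetical syllogism: from (P → Q) and (Q → R), infer (P → R).
Chain the two implications through the shared middle term 'w'.

s -> r


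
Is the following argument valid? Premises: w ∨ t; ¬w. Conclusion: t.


This matches the form of disjunctive syllogism: the conclusion follows in every model of the premises.

Valid.


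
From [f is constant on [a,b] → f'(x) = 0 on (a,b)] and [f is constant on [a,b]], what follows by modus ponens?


Modus ponens: from (P → Q) and P, infer Q.
P = 'f is constant on [a,b]' is asserted, and P → Q holds, so Q follows.

f'(x) = 0 on (a,b).


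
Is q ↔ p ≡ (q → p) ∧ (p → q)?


Compare truth tables:
p | q | φ | ψ
-------------
F | F | T | T
T | F | F | F
F | T | F | F
T | T | T | T
The columns φ and ψ agree on every row.

Yes, they are logically equivalent.


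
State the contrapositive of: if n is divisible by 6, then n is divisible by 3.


The contrapositive of (P → Q) is (¬Q → ¬P); it is logically equivalent to the original.
Here P = 'n is divisible by 6' and Q = 'n is divisible by 3'.

If not (n is divisible by 3), then not (n is divisible by 6).


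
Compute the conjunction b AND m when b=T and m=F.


Conjunction is true only when both operands are true.
Substitute: b=T, m=F.
T AND F evaluates to F.

F


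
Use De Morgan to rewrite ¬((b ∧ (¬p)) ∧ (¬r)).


De Morgan: the negation of a conjunction is the disjunction of the negations.
Distribute ¬ across ∧, flipping it to ∨, and negate each literal.

((¬b) ∨ p) ∨ r


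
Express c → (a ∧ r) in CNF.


Step 1: Rewrite c → (a ∧ r) as ¬c ∨ (a ∧ r).
Step 2: Distribute ∨ over ∧.

((¬c) ∨ a) ∧ ((¬c) ∨ r)


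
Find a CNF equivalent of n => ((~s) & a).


Step 1: Rewrite n → ((¬s) ∧ a) as ¬n ∨ ((¬s) ∧ a).
Step 2: Distribute ∨ over ∧.

((~n) | (~s)) & ((~n) | a)
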